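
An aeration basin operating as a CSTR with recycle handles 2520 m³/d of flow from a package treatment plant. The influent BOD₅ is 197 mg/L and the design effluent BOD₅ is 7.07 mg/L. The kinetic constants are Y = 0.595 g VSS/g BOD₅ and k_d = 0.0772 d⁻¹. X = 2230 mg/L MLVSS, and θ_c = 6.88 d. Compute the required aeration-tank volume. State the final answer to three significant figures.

Rearranging the biomass balance for a CMAS with decay, V = Y·Q·ΔS·θ_c / [X·(1+k_d θ_c)] = 0.595 × 2520 × (197 − 7.07) × 6.88 / [2230 × (1 + 0.0772 × 6.88)] = 1.96×10^6 / 3414 = 573.8 m³.

V ≈ 574 m³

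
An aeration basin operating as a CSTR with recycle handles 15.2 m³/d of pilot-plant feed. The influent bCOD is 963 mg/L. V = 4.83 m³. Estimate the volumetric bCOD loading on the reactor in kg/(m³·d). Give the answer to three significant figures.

L_v ≈ 3.03 kg bCOD/(m³·d)

Volumetric loading L_v = Q·S₀ / V = 15.2 × 963 g/m³ / 4.830 m³ = 3031 g/(m³·d) = 3.031 kg bCOD/(m³·d).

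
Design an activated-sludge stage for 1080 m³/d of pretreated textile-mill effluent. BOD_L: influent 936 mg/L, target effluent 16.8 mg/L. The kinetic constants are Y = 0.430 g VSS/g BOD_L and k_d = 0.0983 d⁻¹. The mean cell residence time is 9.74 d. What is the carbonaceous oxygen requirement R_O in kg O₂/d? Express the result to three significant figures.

Observed yield with endogenous decay: Y_obs = Y / (1 + k_d·θ_c) = 0.430 / (1 + 0.0983 × 9.74) = 0.430 / 1.957 = 0.2197 g VSS/g BOD_L.
Mass of BOD_L removed per day: Q(S₀ − S) = 1080 × 919.2 g/m³ = 992.7 kg/d.
P_X = Y_obs·Q·(S₀ − S) = 0.2197 × 992.7 = 218.1 kg VSS/d.
R_O = Q·ΔS − 1.42 P_X = 992.7 − 309.7 = 683.1 kg O₂/d.

R_O ≈ 683 kg O₂/d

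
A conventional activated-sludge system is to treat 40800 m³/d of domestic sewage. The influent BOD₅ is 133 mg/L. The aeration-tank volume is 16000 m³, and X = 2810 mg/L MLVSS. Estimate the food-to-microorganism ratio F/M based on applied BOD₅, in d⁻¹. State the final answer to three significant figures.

F/M = Q·S₀ / (V·X) = 40800 × 133 / (16000 × 2810) = 0.1207 g BOD₅·(g VSS·d)⁻¹.

F/M ≈ 0.121 d⁻¹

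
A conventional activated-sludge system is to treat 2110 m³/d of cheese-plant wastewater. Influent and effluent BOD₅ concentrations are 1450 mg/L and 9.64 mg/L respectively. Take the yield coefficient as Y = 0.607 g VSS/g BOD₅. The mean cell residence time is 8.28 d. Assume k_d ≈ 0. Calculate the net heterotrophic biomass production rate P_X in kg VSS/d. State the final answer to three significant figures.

P_X ≈ 1840 kg VSS/d

No decay correction is needed, so Y_obs = Y = 0.607.
Mass of BOD₅ removed per day: Q(S₀ − S) = 2110 × 1440 g/m³ = 3039 kg/d.
So the net sludge growth is P_X = 0.6070 × 3039 = 1845 kg VSS/d.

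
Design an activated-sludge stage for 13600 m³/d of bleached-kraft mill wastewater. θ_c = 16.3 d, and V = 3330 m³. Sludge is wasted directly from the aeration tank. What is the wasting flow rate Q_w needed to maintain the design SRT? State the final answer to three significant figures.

Q_w ≈ 204 m³/d

Wasting from the aeration tank: Q_w = V / θ_c = 3330 / 16.3 = 204.3 m³/d.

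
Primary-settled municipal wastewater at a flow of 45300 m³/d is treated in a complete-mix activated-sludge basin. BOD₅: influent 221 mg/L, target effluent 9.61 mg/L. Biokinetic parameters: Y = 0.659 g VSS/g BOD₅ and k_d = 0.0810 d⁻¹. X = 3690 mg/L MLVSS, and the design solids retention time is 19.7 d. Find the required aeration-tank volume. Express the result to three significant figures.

V ≈ 13000 m³

Steady-state biomass mass balance: V·X·(1 + k_d·θ_c) = Y·Q·(S₀ − S)·θ_c, so V = 0.659 × 45300 × (221 − 9.61) × 19.7 / [3690 × (1 + 0.0810 × 19.7)] = 1.24×10^8 / 9578 = 12979 m³.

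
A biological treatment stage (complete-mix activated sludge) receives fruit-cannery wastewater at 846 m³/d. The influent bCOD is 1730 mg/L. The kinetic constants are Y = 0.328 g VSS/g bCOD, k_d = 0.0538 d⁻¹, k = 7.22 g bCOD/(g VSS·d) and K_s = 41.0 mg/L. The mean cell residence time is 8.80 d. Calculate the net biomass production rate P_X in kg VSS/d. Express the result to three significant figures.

P_X ≈ 325 kg VSS/d

For a completely mixed reactor with recycle the Lawrence–McCarty relation gives S = K_s·(1 + k_d·θ_c) / [θ_c·(Y·k − k_d) − 1] = 41.0 × (1 + 0.0538 × 8.80) / [8.80 × (0.328 × 7.22 − 0.0538) − 1] = 60.41 / 19.37 = 3.119 mg/L.
Observed yield with endogenous decay: Y_obs = Y / (1 + k_d·θ_c) = 0.328 / (1 + 0.0538 × 8.80) = 0.328 / 1.473 = 0.2226 g VSS/g bCOD.
Substrate removed = Q·(S₀ − S) = 846 m³/d × (1730 − 3.12) g/m³ = 1.46×10^6 g/d = 1461 kg/d.
P_X = Y_obs · Q(S₀ − S) = 0.2226 × 1461 = 325.2 kg VSS/d.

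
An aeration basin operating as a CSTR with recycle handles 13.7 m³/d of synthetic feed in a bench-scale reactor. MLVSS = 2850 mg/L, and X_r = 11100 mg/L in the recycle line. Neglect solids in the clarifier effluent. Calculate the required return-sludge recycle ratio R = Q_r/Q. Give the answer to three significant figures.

R ≈ 0.345

R = Q_r/Q = X/(X_r − X) = 2850 / (11100 − 2850) = 0.3455.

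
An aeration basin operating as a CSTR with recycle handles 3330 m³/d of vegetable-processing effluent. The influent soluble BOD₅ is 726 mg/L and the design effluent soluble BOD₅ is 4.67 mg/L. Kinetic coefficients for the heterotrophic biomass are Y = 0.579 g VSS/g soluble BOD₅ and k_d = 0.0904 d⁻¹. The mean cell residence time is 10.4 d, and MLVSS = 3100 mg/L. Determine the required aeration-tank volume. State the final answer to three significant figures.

V ≈ 2400 m³

From the SRT design equation V = Y Q (S₀−S) θ_c / [X (1 + k_d θ_c)] = 0.579 × 3330 × (726 − 4.67) × 10.4 / [3100 × (1 + 0.0904 × 10.4)] = 1.45×10^7 / 6014 = 2405 m³.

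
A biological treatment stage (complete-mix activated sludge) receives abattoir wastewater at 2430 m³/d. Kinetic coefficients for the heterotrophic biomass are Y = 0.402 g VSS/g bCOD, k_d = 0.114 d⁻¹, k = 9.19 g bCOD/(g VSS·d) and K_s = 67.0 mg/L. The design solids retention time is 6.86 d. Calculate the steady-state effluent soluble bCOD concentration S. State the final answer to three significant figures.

S ≈ 5.07 mg/L

From the Monod/SRT balance for a CMAS, S = K_s·(1+k_d θ_c)/[θ_c·(Y k − k_d) − 1] = 67.0 × (1 + 0.114 × 6.86) / [6.86 × (0.402 × 9.19 − 0.114) − 1] = 119.4 / 23.56 = 5.067 mg/L.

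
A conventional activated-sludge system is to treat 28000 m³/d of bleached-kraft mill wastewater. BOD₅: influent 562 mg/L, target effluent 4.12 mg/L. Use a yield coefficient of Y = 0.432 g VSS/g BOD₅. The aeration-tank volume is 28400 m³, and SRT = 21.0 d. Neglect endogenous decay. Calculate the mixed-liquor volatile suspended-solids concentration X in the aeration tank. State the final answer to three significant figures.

From V·X = Y·Q·(S₀ − S)·θ_c (decay neglected): X = 0.432 × 28000 × (562 − 4.12) × 21.0 / 28400 = 4990 mg/L.

X ≈ 4990 mg/L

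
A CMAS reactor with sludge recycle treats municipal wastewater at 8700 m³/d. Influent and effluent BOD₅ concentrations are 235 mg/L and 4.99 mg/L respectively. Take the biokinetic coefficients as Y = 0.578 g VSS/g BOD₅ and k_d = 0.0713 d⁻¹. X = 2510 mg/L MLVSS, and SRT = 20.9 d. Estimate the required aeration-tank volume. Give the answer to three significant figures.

V ≈ 3870 m³

Steady-state biomass mass balance: V·X·(1 + k_d·θ_c) = Y·Q·(S₀ − S)·θ_c, so V = 0.578 × 8700 × (235 − 4.99) × 20.9 / [2510 × (1 + 0.0713 × 20.9)] = 2.42×10^7 / 6250 = 3868 m³.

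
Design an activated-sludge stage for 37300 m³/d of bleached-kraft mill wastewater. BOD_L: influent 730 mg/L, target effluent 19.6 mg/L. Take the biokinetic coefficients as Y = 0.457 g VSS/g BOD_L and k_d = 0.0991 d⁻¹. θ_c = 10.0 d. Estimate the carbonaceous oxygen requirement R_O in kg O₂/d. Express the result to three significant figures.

Y_obs = Y / (1 + k_d θ_c) = 0.457 / (1 + 0.0991 × 10.0) = 0.457 / 1.991 = 0.2295.
Substrate removed = Q·(S₀ − S) = 37300 m³/d × (730 − 19.6) g/m³ = 2.65×10^7 g/d = 26498 kg/d.
Biomass synthesised: P_X = Y_obs × 26498 = 6082 kg VSS/d.
R_O = Q·ΔS − 1.42 P_X = 26498 − 8637 = 17861 kg O₂/d.

R_O ≈ 17900 kg O₂/d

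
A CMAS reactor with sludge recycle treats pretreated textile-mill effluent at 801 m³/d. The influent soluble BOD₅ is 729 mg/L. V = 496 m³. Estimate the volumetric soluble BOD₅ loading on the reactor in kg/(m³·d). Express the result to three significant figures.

L_v ≈ 1.18 kg soluble BOD₅/(m³·d)

L_v = Q S₀ / V = 801 × 729 × 10⁻³ / 496.0 = 1.177 kg/(m³·d).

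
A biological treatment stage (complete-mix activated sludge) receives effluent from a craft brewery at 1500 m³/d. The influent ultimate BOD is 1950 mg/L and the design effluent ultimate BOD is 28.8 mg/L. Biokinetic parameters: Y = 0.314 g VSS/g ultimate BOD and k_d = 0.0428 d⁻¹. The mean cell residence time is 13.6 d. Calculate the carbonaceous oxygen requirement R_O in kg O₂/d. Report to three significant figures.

R_O ≈ 2070 kg O₂/d

Correct the yield for decay: Y_obs = Y/(1 + k_d θ_c) = 0.314 / (1 + 0.0428 × 13.6) = 0.314 / 1.582 = 0.1985.
Mass of ultimate BOD removed per day: Q(S₀ − S) = 1500 × 1921 g/m³ = 2882 kg/d.
Biomass synthesised: P_X = Y_obs × 2882 = 572.0 kg VSS/d.
Carbonaceous O₂ demand = substrate oxidised − cell-mass equivalent = 2882 − 1.42 × 572.0 = 2070 kg O₂/d.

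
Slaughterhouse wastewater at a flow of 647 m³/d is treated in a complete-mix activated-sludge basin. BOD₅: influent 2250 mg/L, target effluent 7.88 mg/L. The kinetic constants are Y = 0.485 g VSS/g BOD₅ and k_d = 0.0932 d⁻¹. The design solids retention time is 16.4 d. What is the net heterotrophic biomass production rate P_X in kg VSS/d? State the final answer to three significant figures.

P_X ≈ 278 kg VSS/d

The observed yield is Y_obs = Y/(1 + k_d·θ_c) = 0.485 / (1 + 0.0932 × 16.4) = 0.485 / 2.528 = 0.1918 g VSS per g BOD₅ removed.
ΔS = 2250 − 7.88 = 2242 mg/L, so the substrate removal rate is 647 × 2242/1000 = 1451 kg BOD₅/d.
P_X = Y_obs · Q(S₀ − S) = 0.1918 × 1451 = 278.3 kg VSS/d.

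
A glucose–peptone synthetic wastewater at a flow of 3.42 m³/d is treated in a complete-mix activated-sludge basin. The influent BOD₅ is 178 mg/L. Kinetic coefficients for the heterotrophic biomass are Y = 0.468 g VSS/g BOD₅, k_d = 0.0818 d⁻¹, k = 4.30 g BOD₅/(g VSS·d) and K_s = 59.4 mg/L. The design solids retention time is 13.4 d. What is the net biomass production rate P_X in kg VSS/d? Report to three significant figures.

P_X ≈ 0.132 kg VSS/d

For a completely mixed reactor with recycle the Lawrence–McCarty relation gives S = K_s·(1 + k_d·θ_c) / [θ_c·(Y·k − k_d) − 1] = 59.4 × (1 + 0.0818 × 13.4) / [13.4 × (0.468 × 4.30 − 0.0818) − 1] = 124.5 / 24.87 = 5.006 mg/L.
Y_obs = Y / (1 + k_d θ_c) = 0.468 / (1 + 0.0818 × 13.4) = 0.468 / 2.096 = 0.2233.
Mass of BOD₅ removed per day: Q(S₀ − S) = 3.42 × 173.0 g/m³ = 0.5916 kg/d.
Net biomass production P_X = Y_obs × Q·(S₀ − S) = 0.2233 × 0.5916 = 0.1321 kg VSS/d.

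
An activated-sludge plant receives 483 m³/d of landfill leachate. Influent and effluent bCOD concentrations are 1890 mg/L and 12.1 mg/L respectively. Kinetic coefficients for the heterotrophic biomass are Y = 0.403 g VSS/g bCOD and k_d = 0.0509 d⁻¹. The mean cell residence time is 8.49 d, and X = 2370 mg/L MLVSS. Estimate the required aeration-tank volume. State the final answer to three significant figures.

V ≈ 914 m³

Steady-state biomass mass balance: V·X·(1 + k_d·θ_c) = Y·Q·(S₀ − S)·θ_c, so V = 0.403 × 483 × (1890 − 12.1) × 8.49 / [2370 × (1 + 0.0509 × 8.49)] = 3.1×10^6 / 3394 = 914.3 m³.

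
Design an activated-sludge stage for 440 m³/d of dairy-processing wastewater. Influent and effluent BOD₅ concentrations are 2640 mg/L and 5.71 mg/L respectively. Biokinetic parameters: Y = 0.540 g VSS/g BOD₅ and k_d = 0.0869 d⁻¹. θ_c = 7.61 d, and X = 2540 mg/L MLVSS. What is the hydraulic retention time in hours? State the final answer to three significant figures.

Steady-state biomass mass balance: V·X·(1 + k_d·θ_c) = Y·Q·(S₀ − S)·θ_c, so V = 0.540 × 440 × (2640 − 5.71) × 7.61 / [2540 × (1 + 0.0869 × 7.61)] = 4.76×10^6 / 4220 = 1129 m³.
Hydraulic retention time τ = V/Q = 1129 / 440 = 2.565 d = 61.57 h.

τ ≈ 61.6 h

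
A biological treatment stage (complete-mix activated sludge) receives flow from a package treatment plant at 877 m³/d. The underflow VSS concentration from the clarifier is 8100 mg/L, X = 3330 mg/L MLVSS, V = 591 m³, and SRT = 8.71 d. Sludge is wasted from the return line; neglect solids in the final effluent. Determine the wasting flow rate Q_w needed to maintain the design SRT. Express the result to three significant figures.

θ_c = V·X/(Q_w·X_r) when wasting from the recycle, so Q_w = V·X/(θ_c·X_r) = 591.0 × 3330 / (8.71 × 8100) = 27.90 m³/d.

Q_w ≈ 27.9 m³/d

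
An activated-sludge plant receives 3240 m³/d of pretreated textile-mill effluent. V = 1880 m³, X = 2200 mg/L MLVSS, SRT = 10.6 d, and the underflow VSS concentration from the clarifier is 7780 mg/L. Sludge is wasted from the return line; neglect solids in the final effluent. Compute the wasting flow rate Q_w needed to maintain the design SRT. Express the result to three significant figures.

Q_w ≈ 50.2 m³/d

Wasting from the return line (neglecting effluent solids): Q_w = V·X / (θ_c·X_r) = 1880 × 2200 / (10.6 × 7780) = 50.15 m³/d.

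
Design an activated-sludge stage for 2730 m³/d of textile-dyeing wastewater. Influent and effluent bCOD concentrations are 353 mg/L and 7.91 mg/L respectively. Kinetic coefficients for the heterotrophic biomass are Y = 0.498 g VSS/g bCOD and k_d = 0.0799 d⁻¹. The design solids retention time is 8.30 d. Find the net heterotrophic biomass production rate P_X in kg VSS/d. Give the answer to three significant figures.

Correct the yield for decay: Y_obs = Y/(1 + k_d θ_c) = 0.498 / (1 + 0.0799 × 8.30) = 0.498 / 1.663 = 0.2994.
Substrate removed = Q·(S₀ − S) = 2730 m³/d × (353 − 7.91) g/m³ = 9.42×10^5 g/d = 942.1 kg/d.
So the net sludge growth is P_X = 0.2994 × 942.1 = 282.1 kg VSS/d.

P_X ≈ 282 kg VSS/d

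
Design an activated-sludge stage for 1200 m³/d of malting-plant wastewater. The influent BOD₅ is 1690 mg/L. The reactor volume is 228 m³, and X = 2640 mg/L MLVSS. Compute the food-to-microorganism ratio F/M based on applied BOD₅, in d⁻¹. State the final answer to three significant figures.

F/M ≈ 3.37 d⁻¹

F/M = Q·S₀ / (V·X) = 1200 × 1690 / (228.0 × 2640) = 3.369 g BOD₅·(g VSS·d)⁻¹.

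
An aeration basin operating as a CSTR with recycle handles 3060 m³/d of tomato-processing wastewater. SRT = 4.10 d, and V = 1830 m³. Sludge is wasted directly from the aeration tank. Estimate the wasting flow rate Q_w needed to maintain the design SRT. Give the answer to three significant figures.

Q_w ≈ 446 m³/d

Wasting from the aeration tank: Q_w = V / θ_c = 1830 / 4.10 = 446.3 m³/d.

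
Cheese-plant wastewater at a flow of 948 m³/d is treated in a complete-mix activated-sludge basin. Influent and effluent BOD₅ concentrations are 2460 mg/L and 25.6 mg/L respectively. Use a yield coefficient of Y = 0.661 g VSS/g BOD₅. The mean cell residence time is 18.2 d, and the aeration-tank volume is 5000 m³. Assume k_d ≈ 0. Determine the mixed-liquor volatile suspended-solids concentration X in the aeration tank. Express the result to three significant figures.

X ≈ 5550 mg/L

X = Y·Q·ΔS·θ_c / V = 0.661 × 948 × (2460 − 25.6) × 18.2 / 5000 = 5553 mg/L.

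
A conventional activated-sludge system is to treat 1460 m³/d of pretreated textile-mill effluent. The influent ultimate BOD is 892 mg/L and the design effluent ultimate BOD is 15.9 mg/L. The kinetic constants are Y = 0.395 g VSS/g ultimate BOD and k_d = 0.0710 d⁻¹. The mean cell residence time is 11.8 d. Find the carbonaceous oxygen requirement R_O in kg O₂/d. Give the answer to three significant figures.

Correct the yield for decay: Y_obs = Y/(1 + k_d θ_c) = 0.395 / (1 + 0.0710 × 11.8) = 0.395 / 1.838 = 0.2149.
ΔS = 892 − 15.9 = 876.1 mg/L, so the substrate removal rate is 1460 × 876.1/1000 = 1279 kg ultimate BOD/d.
Net sludge production P_X = 0.2149 × 1279 = 274.9 kg VSS/d.
R_O = Q·ΔS − 1.42 P_X = 1279 − 390.4 = 888.7 kg O₂/d.

R_O ≈ 889 kg O₂/d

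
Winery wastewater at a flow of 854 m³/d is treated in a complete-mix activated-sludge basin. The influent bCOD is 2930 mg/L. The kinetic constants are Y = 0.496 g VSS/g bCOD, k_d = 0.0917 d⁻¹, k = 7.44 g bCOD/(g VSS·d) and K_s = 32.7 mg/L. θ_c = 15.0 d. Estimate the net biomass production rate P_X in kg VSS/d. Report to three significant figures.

From the Monod/SRT balance for a CMAS, S = K_s·(1+k_d θ_c)/[θ_c·(Y k − k_d) − 1] = 32.7 × (1 + 0.0917 × 15.0) / [15.0 × (0.496 × 7.44 − 0.0917) − 1] = 77.68 / 52.98 = 1.466 mg/L.
Y_obs = Y / (1 + k_d θ_c) = 0.496 / (1 + 0.0917 × 15.0) = 0.496 / 2.376 = 0.2088.
Substrate removed = Q·(S₀ − S) = 854 m³/d × (2930 − 1.47) g/m³ = 2.5×10^6 g/d = 2501 kg/d.
P_X = Y_obs · Q(S₀ − S) = 0.2088 × 2501 = 522.2 kg VSS/d.

P_X ≈ 522 kg VSS/d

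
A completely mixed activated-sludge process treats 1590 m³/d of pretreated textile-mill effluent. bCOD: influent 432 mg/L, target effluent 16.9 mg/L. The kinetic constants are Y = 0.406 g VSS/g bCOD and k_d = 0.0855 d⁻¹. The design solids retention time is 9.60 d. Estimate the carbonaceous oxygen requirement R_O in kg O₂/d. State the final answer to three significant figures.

Correct the yield for decay: Y_obs = Y/(1 + k_d θ_c) = 0.406 / (1 + 0.0855 × 9.60) = 0.406 / 1.821 = 0.2230.
ΔS = 432 − 16.9 = 415.1 mg/L, so the substrate removal rate is 1590 × 415.1/1000 = 660.0 kg bCOD/d.
Net sludge production P_X = 0.2230 × 660.0 = 147.2 kg VSS/d.
R_O = Q·ΔS − 1.42 P_X = 660.0 − 209.0 = 451.0 kg O₂/d.

R_O ≈ 451 kg O₂/d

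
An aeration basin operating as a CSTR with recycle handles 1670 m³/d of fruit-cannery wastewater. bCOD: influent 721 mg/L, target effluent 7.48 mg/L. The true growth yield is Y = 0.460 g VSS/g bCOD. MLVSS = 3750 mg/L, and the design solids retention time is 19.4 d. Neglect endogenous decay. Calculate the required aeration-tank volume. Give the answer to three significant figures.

V·X = Y·Q·ΔS·θ_c gives V = 0.460 × 1670 × (721 − 7.48) × 19.4 / 3750 = 2836 m³.

V ≈ 2840 m³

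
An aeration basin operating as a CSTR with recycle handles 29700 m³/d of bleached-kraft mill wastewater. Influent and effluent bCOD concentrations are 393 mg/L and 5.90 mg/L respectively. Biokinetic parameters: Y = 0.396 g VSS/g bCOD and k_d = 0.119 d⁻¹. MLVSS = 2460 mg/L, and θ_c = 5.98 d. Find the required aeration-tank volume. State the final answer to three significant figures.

Rearranging the biomass balance for a CMAS with decay, V = Y·Q·ΔS·θ_c / [X·(1+k_d θ_c)] = 0.396 × 29700 × (393 − 5.90) × 5.98 / [2460 × (1 + 0.119 × 5.98)] = 2.72×10^7 / 4211 = 6466 m³.

V ≈ 6470 m³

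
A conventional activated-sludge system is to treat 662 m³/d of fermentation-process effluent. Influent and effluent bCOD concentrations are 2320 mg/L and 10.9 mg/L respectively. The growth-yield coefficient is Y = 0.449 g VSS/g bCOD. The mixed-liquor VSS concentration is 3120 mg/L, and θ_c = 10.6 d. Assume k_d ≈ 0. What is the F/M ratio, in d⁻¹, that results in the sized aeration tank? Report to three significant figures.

F/M ≈ 0.211 d⁻¹

V·X = Y·Q·ΔS·θ_c gives V = 0.449 × 662 × (2320 − 10.9) × 10.6 / 3120 = 2332 m³.
F/M = applied load / biomass = Q·S₀/(V·X) = 662 × 2320 / (2332 × 3120) = 0.2111 d⁻¹.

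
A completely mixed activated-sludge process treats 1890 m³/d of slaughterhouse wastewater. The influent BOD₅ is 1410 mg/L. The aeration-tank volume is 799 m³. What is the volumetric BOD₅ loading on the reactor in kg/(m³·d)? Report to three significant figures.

Volumetric loading L_v = Q·S₀ / V = 1890 × 1410 g/m³ / 799.0 m³ = 3335 g/(m³·d) = 3.335 kg BOD₅/(m³·d).

L_v ≈ 3.34 kg BOD₅/(m³·d)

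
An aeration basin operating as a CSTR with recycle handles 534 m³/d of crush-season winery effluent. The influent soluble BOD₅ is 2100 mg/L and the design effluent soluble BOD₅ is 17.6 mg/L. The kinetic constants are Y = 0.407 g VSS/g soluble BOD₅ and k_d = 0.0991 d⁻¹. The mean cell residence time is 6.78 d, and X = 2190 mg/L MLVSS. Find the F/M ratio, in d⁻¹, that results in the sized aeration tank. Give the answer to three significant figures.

F/M ≈ 0.611 d⁻¹

From the SRT design equation V = Y Q (S₀−S) θ_c / [X (1 + k_d θ_c)] = 0.407 × 534 × (2100 − 17.6) × 6.78 / [2190 × (1 + 0.0991 × 6.78)] = 3.07×10^6 / 3661 = 838.1 m³.
F/M = Q·S₀ / (V·X) = 534 × 2100 / (838.1 × 2190) = 0.6110 g soluble BOD₅·(g VSS·d)⁻¹.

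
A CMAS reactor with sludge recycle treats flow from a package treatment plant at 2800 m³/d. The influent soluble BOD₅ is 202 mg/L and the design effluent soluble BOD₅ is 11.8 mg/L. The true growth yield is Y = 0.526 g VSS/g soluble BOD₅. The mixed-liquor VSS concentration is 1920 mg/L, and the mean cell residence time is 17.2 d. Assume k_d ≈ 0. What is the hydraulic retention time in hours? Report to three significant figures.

τ ≈ 21.5 h

V·X = Y·Q·ΔS·θ_c gives V = 0.526 × 2800 × (202 − 11.8) × 17.2 / 1920 = 2509 m³.
HRT = V/Q = 2509 m³ / 2800 m³·d⁻¹ = 0.8962 d × 24 = 21.51 h.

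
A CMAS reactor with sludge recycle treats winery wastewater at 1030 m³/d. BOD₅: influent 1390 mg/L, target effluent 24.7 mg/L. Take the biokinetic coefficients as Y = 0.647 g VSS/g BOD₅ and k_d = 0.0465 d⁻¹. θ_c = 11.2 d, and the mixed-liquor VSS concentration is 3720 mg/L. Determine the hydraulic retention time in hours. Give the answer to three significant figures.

τ ≈ 42.0 h

Steady-state biomass mass balance: V·X·(1 + k_d·θ_c) = Y·Q·(S₀ − S)·θ_c, so V = 0.647 × 1030 × (1390 − 24.7) × 11.2 / [3720 × (1 + 0.0465 × 11.2)] = 1.02×10^7 / 5657 = 1801 m³.
HRT = V/Q = 1801 m³ / 1030 m³·d⁻¹ = 1.749 d × 24 = 41.97 h.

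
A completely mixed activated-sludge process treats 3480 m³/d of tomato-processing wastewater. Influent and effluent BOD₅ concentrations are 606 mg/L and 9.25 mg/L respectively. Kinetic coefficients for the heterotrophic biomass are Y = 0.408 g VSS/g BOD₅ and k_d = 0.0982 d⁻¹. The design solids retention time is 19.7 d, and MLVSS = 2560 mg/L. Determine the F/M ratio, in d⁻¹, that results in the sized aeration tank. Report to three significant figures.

F/M ≈ 0.371 d⁻¹

From the SRT design equation V = Y Q (S₀−S) θ_c / [X (1 + k_d θ_c)] = 0.408 × 3480 × (606 − 9.25) × 19.7 / [2560 × (1 + 0.0982 × 19.7)] = 1.67×10^7 / 7512 = 2222 m³.
F/M = Q·S₀ / (V·X) = 3480 × 606 / (2222 × 2560) = 0.3708 g BOD₅·(g VSS·d)⁻¹.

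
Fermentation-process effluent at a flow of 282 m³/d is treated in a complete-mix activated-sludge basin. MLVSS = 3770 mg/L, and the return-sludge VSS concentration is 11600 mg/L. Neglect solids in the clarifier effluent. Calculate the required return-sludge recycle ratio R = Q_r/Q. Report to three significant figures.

R ≈ 0.481

Solids balance on the clarifier gives (1+R)X = R·X_r, so R = X/(X_r − X) = 3770 / (11600 − 3770) = 0.4815.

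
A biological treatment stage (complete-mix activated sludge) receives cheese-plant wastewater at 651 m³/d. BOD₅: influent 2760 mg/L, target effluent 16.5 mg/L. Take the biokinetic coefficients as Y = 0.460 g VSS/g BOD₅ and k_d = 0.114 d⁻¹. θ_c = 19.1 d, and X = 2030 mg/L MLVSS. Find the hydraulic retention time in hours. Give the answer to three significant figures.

τ ≈ 89.7 h

Rearranging the biomass balance for a CMAS with decay, V = Y·Q·ΔS·θ_c / [X·(1+k_d θ_c)] = 0.460 × 651 × (2760 − 16.5) × 19.1 / [2030 × (1 + 0.114 × 19.1)] = 1.57×10^7 / 6450 = 2433 m³.
HRT = V/Q = 2433 m³ / 651 m³·d⁻¹ = 3.737 d × 24 = 89.69 h.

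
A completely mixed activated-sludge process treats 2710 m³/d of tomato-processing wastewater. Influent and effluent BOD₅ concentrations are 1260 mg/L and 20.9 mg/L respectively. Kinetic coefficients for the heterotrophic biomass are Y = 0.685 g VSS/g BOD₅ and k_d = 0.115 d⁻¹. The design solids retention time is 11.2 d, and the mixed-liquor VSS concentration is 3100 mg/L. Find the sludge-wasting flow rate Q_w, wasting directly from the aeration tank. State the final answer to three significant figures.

Q_w ≈ 324 m³/d

Steady-state biomass mass balance: V·X·(1 + k_d·θ_c) = Y·Q·(S₀ − S)·θ_c, so V = 0.685 × 2710 × (1260 − 20.9) × 11.2 / [3100 × (1 + 0.115 × 11.2)] = 2.58×10^7 / 7093 = 3632 m³.
For wasting at MLVSS concentration, Q_w = V/θ_c = 3632/11.2 = 324.3 m³/d.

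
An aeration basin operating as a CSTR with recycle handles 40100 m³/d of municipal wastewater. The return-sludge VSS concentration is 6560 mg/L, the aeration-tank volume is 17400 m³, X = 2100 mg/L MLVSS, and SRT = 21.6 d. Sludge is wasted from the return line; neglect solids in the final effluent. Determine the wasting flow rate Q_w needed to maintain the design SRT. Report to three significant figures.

Q_w = (V·X)/(θ_c X_r) = 17400 × 2100 / (21.6 × 6560) = 257.9 m³/d.

Q_w ≈ 258 m³/d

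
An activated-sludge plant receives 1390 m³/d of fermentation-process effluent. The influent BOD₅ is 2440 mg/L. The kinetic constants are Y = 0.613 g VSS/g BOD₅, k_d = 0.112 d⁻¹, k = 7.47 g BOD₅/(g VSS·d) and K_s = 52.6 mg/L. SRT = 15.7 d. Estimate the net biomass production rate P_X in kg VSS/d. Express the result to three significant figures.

From the Monod/SRT balance for a CMAS, S = K_s·(1+k_d θ_c)/[θ_c·(Y k − k_d) − 1] = 52.6 × (1 + 0.112 × 15.7) / [15.7 × (0.613 × 7.47 − 0.112) − 1] = 145.1 / 69.13 = 2.099 mg/L.
Y_obs = Y / (1 + k_d θ_c) = 0.613 / (1 + 0.112 × 15.7) = 0.613 / 2.758 = 0.2222.
Substrate removed = Q·(S₀ − S) = 1390 m³/d × (2440 − 2.10) g/m³ = 3.39×10^6 g/d = 3389 kg/d.
So the net sludge growth is P_X = 0.2222 × 3389 = 753.1 kg VSS/d.

P_X ≈ 753 kg VSS/d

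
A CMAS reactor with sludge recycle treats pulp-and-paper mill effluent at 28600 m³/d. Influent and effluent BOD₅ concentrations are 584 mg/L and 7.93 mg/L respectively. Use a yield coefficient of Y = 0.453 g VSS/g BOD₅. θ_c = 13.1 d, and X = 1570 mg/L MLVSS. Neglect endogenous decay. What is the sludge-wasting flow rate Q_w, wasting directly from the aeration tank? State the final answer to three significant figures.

With k_d = 0 the design equation reduces to V = Y Q (S₀−S) θ_c / X = 0.453 × 28600 × (584 − 7.93) × 13.1 / 1570 = 62275 m³.
With mixed-liquor wasting, θ_c = V/Q_w, so Q_w = V/θ_c = 62275/13.1 = 4754 m³/d.

Q_w ≈ 4750 m³/d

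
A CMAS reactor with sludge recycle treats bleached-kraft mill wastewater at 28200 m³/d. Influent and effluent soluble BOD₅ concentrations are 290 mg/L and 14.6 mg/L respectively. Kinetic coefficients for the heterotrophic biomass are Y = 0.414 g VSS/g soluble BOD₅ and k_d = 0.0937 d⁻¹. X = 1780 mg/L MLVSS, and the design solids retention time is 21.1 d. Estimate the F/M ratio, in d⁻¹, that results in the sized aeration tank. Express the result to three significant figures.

F/M ≈ 0.359 d⁻¹

From the SRT design equation V = Y Q (S₀−S) θ_c / [X (1 + k_d θ_c)] = 0.414 × 28200 × (290 − 14.6) × 21.1 / [1780 × (1 + 0.0937 × 21.1)] = 6.78×10^7 / 5299 = 12802 m³.
F/M = Q·S₀ / (V·X) = 28200 × 290 / (12802 × 1780) = 0.3589 g soluble BOD₅·(g VSS·d)⁻¹.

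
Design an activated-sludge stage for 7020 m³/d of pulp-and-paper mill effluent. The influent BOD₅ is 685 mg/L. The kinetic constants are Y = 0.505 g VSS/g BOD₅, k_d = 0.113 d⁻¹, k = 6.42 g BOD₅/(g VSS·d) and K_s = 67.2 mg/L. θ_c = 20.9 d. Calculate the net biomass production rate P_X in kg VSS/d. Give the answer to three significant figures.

P_X ≈ 719 kg VSS/d

For a completely mixed reactor with recycle the Lawrence–McCarty relation gives S = K_s·(1 + k_d·θ_c) / [θ_c·(Y·k − k_d) − 1] = 67.2 × (1 + 0.113 × 20.9) / [20.9 × (0.505 × 6.42 − 0.113) − 1] = 225.9 / 64.40 = 3.508 mg/L.
Correct the yield for decay: Y_obs = Y/(1 + k_d θ_c) = 0.505 / (1 + 0.113 × 20.9) = 0.505 / 3.362 = 0.1502.
Substrate removed = Q·(S₀ − S) = 7020 m³/d × (685 − 3.51) g/m³ = 4.78×10^6 g/d = 4784 kg/d.
P_X = Y_obs · Q(S₀ − S) = 0.1502 × 4784 = 718.7 kg VSS/d.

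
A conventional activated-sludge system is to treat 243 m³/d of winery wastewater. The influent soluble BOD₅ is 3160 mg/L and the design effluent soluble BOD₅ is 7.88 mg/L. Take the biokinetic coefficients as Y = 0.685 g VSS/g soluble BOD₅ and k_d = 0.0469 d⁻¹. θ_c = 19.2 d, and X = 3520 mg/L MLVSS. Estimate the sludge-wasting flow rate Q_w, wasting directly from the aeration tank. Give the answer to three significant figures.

From the SRT design equation V = Y Q (S₀−S) θ_c / [X (1 + k_d θ_c)] = 0.685 × 243 × (3160 − 7.88) × 19.2 / [3520 × (1 + 0.0469 × 19.2)] = 1.01×10^7 / 6690 = 1506 m³.
With mixed-liquor wasting, θ_c = V/Q_w, so Q_w = V/θ_c = 1506/19.2 = 78.43 m³/d.

Q_w ≈ 78.4 m³/d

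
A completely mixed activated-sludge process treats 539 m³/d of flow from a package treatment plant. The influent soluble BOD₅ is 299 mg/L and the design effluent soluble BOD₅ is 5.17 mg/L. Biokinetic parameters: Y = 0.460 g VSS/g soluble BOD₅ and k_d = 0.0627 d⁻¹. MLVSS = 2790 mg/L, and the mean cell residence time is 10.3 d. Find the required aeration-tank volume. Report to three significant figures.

Rearranging the biomass balance for a CMAS with decay, V = Y·Q·ΔS·θ_c / [X·(1+k_d θ_c)] = 0.460 × 539 × (299 − 5.17) × 10.3 / [2790 × (1 + 0.0627 × 10.3)] = 7.5×10^5 / 4592 = 163.4 m³.

V ≈ 163 m³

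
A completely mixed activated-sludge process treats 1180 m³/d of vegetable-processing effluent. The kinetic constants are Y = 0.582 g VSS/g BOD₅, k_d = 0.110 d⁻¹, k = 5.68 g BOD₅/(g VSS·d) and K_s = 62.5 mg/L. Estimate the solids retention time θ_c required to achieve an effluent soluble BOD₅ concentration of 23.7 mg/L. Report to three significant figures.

θ_c ≈ 1.25 d

At the target effluent, Y k S/(K_s+S) = 0.582×5.68×23.7/86.20 = 0.9089 d⁻¹.
1/θ_c = 0.9089 − 0.110 = 0.7989 d⁻¹, so θ_c = 1.252 d.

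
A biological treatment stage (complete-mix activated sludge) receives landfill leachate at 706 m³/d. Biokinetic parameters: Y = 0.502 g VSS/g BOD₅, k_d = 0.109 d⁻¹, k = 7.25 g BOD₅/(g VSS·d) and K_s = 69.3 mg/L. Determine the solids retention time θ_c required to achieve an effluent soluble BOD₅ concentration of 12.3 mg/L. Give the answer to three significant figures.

Specific growth rate at S = 12.3 mg/L: μ = YkS/(K_s+S) = 0.502·7.25·12.3/(69.3+12.3) = 0.5486 d⁻¹.
θ_c = 1/(μ − k_d) = 1/(0.5486 − 0.109) = 1/0.4396 = 2.275 d.

θ_c ≈ 2.27 d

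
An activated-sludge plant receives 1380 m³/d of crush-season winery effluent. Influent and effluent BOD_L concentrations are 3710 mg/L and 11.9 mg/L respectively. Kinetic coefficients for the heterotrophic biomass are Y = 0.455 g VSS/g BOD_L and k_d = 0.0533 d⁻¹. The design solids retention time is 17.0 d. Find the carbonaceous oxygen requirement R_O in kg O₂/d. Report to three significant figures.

R_O ≈ 3370 kg O₂/d

Y_obs = Y / (1 + k_d θ_c) = 0.455 / (1 + 0.0533 × 17.0) = 0.455 / 1.906 = 0.2387.
Substrate removed = Q·(S₀ − S) = 1380 m³/d × (3710 − 11.9) g/m³ = 5.1×10^6 g/d = 5103 kg/d.
Biomass synthesised: P_X = Y_obs × 5103 = 1218 kg VSS/d.
R_O = Q·ΔS − 1.42 P_X = 5103 − 1730 = 3374 kg O₂/d.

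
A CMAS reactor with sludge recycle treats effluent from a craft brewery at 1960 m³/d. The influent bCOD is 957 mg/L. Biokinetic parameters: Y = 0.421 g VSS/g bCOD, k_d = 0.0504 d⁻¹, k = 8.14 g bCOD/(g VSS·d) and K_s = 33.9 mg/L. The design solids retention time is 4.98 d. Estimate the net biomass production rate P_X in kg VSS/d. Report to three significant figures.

P_X ≈ 629 kg VSS/d

For a completely mixed reactor with recycle the Lawrence–McCarty relation gives S = K_s·(1 + k_d·θ_c) / [θ_c·(Y·k − k_d) − 1] = 33.9 × (1 + 0.0504 × 4.98) / [4.98 × (0.421 × 8.14 − 0.0504) − 1] = 42.41 / 15.82 = 2.682 mg/L.
The observed yield is Y_obs = Y/(1 + k_d·θ_c) = 0.421 / (1 + 0.0504 × 4.98) = 0.421 / 1.251 = 0.3365 g VSS per g bCOD removed.
ΔS = 957 − 2.68 = 954.3 mg/L, so the substrate removal rate is 1960 × 954.3/1000 = 1870 kg bCOD/d.
Biomass produced: P_X = Y_obs·Q·ΔS = 0.3365 × 1870 ≈ 629.5 kg VSS/d.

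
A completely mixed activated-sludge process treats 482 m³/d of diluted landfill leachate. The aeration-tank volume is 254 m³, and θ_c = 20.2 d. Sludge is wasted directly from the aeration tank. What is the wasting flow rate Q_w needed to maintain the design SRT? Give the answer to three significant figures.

Q_w ≈ 12.6 m³/d

With mixed-liquor wasting, θ_c = V/Q_w, so Q_w = V/θ_c = 254.0/20.2 = 12.57 m³/d.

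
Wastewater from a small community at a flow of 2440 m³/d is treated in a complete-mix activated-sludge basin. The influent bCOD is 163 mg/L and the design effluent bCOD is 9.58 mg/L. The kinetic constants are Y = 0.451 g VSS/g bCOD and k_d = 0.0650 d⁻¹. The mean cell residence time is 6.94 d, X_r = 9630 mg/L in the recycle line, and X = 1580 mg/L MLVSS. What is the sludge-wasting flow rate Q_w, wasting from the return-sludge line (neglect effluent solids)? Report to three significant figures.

Q_w ≈ 12.1 m³/d

Steady-state biomass mass balance: V·X·(1 + k_d·θ_c) = Y·Q·(S₀ − S)·θ_c, so V = 0.451 × 2440 × (163 − 9.58) × 6.94 / [1580 × (1 + 0.0650 × 6.94)] = 1.17×10^6 / 2293 = 511.0 m³.
Q_w = (V·X)/(θ_c X_r) = 511.0 × 1580 / (6.94 × 9630) = 12.08 m³/d.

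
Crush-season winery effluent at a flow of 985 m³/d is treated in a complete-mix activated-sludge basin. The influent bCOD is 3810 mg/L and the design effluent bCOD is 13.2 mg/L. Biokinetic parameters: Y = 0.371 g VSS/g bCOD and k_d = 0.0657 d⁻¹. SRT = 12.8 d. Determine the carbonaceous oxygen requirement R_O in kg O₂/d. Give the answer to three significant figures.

Y_obs = Y / (1 + k_d θ_c) = 0.371 / (1 + 0.0657 × 12.8) = 0.371 / 1.841 = 0.2015.
ΔS = 3810 − 13.2 = 3797 mg/L, so the substrate removal rate is 985 × 3797/1000 = 3740 kg bCOD/d.
Net sludge production P_X = 0.2015 × 3740 = 753.7 kg VSS/d.
R_O = Q·(S₀ − S) − 1.42·P_X = 3740 − 1.42 × 753.7 = 2670 kg O₂/d.

R_O ≈ 2670 kg O₂/d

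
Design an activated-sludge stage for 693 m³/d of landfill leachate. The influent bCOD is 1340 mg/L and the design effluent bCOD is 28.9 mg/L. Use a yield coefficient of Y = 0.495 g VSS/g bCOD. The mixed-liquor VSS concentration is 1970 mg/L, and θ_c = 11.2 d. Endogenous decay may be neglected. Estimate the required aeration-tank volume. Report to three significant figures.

V ≈ 2560 m³

V·X = Y·Q·ΔS·θ_c gives V = 0.495 × 693 × (1340 − 28.9) × 11.2 / 1970 = 2557 m³.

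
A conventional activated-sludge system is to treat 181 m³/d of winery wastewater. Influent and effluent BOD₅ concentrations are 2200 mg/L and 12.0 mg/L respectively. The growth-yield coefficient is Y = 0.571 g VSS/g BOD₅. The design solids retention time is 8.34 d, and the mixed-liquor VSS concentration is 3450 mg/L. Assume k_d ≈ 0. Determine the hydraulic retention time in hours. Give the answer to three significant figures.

Biomass mass balance (decay neglected): V·X = Y·Q·(S₀ − S)·θ_c, so V = 0.571 × 181 × (2200 − 12.0) × 8.34 / 3450 = 546.6 m³.
HRT = V/Q = 546.6 m³ / 181 m³·d⁻¹ = 3.020 d × 24 = 72.48 h.

τ ≈ 72.5 h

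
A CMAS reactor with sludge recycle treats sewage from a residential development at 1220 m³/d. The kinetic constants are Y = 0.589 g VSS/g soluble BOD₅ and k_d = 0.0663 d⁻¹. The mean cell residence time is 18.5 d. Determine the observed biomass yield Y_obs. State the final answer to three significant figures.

Correct the yield for decay: Y_obs = Y/(1 + k_d θ_c) = 0.589 / (1 + 0.0663 × 18.5) = 0.589 / 2.227 = 0.2645.

Y_obs ≈ 0.265 g VSS/g soluble BOD₅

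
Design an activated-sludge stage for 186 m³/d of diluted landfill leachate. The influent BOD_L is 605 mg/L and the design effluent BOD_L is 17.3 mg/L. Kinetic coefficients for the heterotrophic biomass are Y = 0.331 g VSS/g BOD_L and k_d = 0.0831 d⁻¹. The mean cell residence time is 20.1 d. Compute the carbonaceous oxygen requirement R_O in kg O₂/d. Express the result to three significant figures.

R_O ≈ 90.1 kg O₂/d

Y_obs = Y / (1 + k_d θ_c) = 0.331 / (1 + 0.0831 × 20.1) = 0.331 / 2.670 = 0.1240.
Mass of BOD_L removed per day: Q(S₀ − S) = 186 × 587.7 g/m³ = 109.3 kg/d.
Net sludge production P_X = 0.1240 × 109.3 = 13.55 kg VSS/d.
Carbonaceous O₂ demand = substrate oxidised − cell-mass equivalent = 109.3 − 1.42 × 13.55 = 90.07 kg O₂/d.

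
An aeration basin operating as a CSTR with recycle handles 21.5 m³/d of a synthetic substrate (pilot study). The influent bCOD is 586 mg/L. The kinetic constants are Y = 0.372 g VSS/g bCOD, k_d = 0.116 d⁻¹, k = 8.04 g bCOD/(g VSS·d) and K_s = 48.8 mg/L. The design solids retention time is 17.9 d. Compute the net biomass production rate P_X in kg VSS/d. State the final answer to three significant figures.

P_X ≈ 1.52 kg VSS/d

For a completely mixed reactor with recycle the Lawrence–McCarty relation gives S = K_s·(1 + k_d·θ_c) / [θ_c·(Y·k − k_d) − 1] = 48.8 × (1 + 0.116 × 17.9) / [17.9 × (0.372 × 8.04 − 0.116) − 1] = 150.1 / 50.46 = 2.975 mg/L.
Y_obs = Y / (1 + k_d θ_c) = 0.372 / (1 + 0.116 × 17.9) = 0.372 / 3.076 = 0.1209.
Q·(S₀ − S) = 21.5 × (586 − 2.98) × 10⁻³ = 12.53 kg/d removed.
P_X = Y_obs · Q(S₀ − S) = 0.1209 × 12.53 = 1.516 kg VSS/d.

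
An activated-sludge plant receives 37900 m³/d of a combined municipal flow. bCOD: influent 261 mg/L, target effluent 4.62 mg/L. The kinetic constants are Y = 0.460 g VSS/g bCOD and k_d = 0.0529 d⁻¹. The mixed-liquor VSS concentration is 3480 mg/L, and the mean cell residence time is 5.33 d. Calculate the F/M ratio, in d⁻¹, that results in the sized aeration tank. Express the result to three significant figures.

From the SRT design equation V = Y Q (S₀−S) θ_c / [X (1 + k_d θ_c)] = 0.460 × 37900 × (261 − 4.62) × 5.33 / [3480 × (1 + 0.0529 × 5.33)] = 2.38×10^7 / 4461 = 5340 m³.
F/M = Q·S₀ / (V·X) = 37900 × 261 / (5340 × 3480) = 0.5323 g bCOD·(g VSS·d)⁻¹.

F/M ≈ 0.532 d⁻¹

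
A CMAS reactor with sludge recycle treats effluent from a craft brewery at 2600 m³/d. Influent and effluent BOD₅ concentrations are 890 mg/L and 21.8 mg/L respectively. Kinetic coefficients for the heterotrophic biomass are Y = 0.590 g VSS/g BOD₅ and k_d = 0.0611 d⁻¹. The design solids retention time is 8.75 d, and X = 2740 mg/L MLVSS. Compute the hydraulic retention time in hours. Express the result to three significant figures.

From the SRT design equation V = Y Q (S₀−S) θ_c / [X (1 + k_d θ_c)] = 0.590 × 2600 × (890 − 21.8) × 8.75 / [2740 × (1 + 0.0611 × 8.75)] = 1.17×10^7 / 4205 = 2771 m³.
Hydraulic retention time τ = V/Q = 2771 / 2600 = 1.066 d = 25.58 h.

τ ≈ 25.6 h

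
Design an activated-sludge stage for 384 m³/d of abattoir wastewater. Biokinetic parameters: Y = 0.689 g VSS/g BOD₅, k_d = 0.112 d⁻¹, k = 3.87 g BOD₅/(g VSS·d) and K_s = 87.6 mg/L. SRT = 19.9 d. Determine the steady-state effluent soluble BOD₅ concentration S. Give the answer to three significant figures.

S ≈ 5.68 mg/L

For a completely mixed reactor with recycle the Lawrence–McCarty relation gives S = K_s·(1 + k_d·θ_c) / [θ_c·(Y·k − k_d) − 1] = 87.6 × (1 + 0.112 × 19.9) / [19.9 × (0.689 × 3.87 − 0.112) − 1] = 282.8 / 49.83 = 5.676 mg/L.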